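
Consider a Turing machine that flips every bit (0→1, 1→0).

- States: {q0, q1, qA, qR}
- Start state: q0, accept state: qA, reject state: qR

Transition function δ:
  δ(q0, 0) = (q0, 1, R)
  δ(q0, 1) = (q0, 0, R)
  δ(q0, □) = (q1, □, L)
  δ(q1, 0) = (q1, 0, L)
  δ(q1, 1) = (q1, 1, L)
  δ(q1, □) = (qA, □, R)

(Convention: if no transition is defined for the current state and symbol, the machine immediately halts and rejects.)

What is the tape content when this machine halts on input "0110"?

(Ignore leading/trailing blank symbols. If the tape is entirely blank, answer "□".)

Execution trace:
Initial: [q0]0110
Step 1: δ(q0, 0) = (q0, 1, R) → 1[q0]110
Step 2: δ(q0, 1) = (q0, 0, R) → 10[q0]10
Step 3: δ(q0, 1) = (q0, 0, R) → 100[q0]0
Step 4: δ(q0, 0) = (q0, 1, R) → 1001[q0]□
Step 5: δ(q0, □) = (q1, □, L) → 100[q1]1□
Step 6: δ(q1, 1) = (q1, 1, L) → 10[q1]01□
Step 7: δ(q1, 0) = (q1, 0, L) → 1[q1]001□
Step 8: δ(q1, 0) = (q1, 0, L) → [q1]1001□
Step 9: δ(q1, 1) = (q1, 1, L) → [q1]□1001□
Step 10: δ(q1, □) = (qA, □, R) → □[qA]1001□

The machine reaches the accept state qA and halts.

Final tape (ignoring leading/trailing blanks): 1001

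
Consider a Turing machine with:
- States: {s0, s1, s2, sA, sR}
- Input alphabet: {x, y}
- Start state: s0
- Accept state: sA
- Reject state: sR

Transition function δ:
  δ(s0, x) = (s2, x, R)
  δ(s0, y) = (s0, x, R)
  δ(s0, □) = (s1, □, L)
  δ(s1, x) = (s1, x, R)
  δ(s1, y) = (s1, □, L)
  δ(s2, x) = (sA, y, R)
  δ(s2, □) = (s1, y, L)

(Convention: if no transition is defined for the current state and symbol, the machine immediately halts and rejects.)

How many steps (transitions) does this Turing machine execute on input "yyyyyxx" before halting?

Execution trace:
Initial: [s0]yyyyyxx
Step 1: δ(s0, y) = (s0, x, R) → x[s0]yyyyxx
Step 2: δ(s0, y) = (s0, x, R) → xx[s0]yyyxx
Step 3: δ(s0, y) = (s0, x, R) → xxx[s0]yyxx
Step 4: δ(s0, y) = (s0, x, R) → xxxx[s0]yxx
Step 5: δ(s0, y) = (s0, x, R) → xxxxx[s0]xx
Step 6: δ(s0, x) = (s2, x, R) → xxxxxx[s2]x
Step 7: δ(s2, x) = (sA, y, R) → xxxxxxy[sA]□

The machine reaches the accept state sA and halts.

The machine executed 7 steps before halting.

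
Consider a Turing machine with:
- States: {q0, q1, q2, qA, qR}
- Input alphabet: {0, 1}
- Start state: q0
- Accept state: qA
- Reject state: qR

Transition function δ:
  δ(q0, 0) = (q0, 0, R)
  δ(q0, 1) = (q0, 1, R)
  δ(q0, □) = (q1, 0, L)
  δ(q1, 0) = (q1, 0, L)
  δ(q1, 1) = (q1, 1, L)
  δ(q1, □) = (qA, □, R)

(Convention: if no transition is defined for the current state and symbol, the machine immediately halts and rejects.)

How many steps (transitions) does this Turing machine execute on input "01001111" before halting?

Execution trace:
Initial: [q0]01001111
Step 1: δ(q0, 0) = (q0, 0, R) → 0[q0]1001111
Step 2: δ(q0, 1) = (q0, 1, R) → 01[q0]001111
Step 3: δ(q0, 0) = (q0, 0, R) → 010[q0]01111
Step 4: δ(q0, 0) = (q0, 0, R) → 0100[q0]1111
Step 5: δ(q0, 1) = (q0, 1, R) → 01001[q0]111
Step 6: δ(q0, 1) = (q0, 1, R) → 010011[q0]11
Step 7: δ(q0, 1) = (q0, 1, R) → 0100111[q0]1
Step 8: δ(q0, 1) = (q0, 1, R) → 01001111[q0]□
Step 9: δ(q0, □) = (q1, 0, L) → 0100111[q1]10
Step 10: δ(q1, 1) = (q1, 1, L) → 010011[q1]110
Step 11: δ(q1, 1) = (q1, 1, L) → 01001[q1]1110
Step 12: δ(q1, 1) = (q1, 1, L) → 0100[q1]11110
Step 13: δ(q1, 1) = (q1, 1, L) → 010[q1]011110
Step 14: δ(q1, 0) = (q1, 0, L) → 01[q1]0011110
Step 15: δ(q1, 0) = (q1, 0, L) → 0[q1]10011110
Step 16: δ(q1, 1) = (q1, 1, L) → [q1]010011110
Step 17: δ(q1, 0) = (q1, 0, L) → [q1]□010011110
Step 18: δ(q1, □) = (qA, □, R) → □[qA]010011110

The machine reaches the accept state qA and halts.

The machine executed 18 steps before halting.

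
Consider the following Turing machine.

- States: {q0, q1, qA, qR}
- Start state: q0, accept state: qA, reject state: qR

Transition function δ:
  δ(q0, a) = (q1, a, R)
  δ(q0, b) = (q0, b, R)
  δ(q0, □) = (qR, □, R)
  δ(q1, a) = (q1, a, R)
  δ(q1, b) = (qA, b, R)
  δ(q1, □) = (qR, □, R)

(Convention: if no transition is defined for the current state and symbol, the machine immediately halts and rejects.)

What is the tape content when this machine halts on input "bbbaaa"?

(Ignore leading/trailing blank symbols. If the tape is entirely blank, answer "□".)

Execution trace:
Initial: [q0]bbbaaa
Step 1: δ(q0, b) = (q0, b, R) → b[q0]bbaaa
Step 2: δ(q0, b) = (q0, b, R) → bb[q0]baaa
Step 3: δ(q0, b) = (q0, b, R) → bbb[q0]aaa
Step 4: δ(q0, a) = (q1, a, R) → bbba[q1]aa
Step 5: δ(q1, a) = (q1, a, R) → bbbaa[q1]a
Step 6: δ(q1, a) = (q1, a, R) → bbbaaa[q1]□
Step 7: δ(q1, □) = (qR, □, R) → bbbaaa□[qR]□

The machine reaches the reject state qR and halts.

Final tape (ignoring leading/trailing blanks): bbbaaa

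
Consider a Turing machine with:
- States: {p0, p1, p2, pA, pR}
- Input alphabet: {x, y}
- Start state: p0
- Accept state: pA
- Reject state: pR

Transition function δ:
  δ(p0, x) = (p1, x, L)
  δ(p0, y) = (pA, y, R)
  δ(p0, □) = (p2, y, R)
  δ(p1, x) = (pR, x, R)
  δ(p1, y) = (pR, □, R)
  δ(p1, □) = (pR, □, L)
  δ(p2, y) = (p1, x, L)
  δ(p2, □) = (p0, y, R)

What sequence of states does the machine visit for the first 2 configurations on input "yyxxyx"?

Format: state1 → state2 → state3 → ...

Execution trace:
Initial: [p0]yyxxyx
Step 1: δ(p0, y) = (pA, y, R) → y[pA]yxxyx

The machine reaches the accept state pA and halts.

State sequence: p0 → pA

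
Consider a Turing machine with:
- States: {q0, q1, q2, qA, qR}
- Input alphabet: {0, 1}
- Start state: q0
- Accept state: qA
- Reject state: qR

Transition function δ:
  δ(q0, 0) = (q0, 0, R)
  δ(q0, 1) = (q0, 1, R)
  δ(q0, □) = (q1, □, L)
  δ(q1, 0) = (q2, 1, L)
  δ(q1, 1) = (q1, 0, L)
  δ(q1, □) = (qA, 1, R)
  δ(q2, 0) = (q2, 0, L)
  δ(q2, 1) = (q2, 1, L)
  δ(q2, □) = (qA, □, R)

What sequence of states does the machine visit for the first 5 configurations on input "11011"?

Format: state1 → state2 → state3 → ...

Execution trace:
Initial: [q0]11011
Step 1: δ(q0, 1) = (q0, 1, R) → 1[q0]1011
Step 2: δ(q0, 1) = (q0, 1, R) → 11[q0]011
Step 3: δ(q0, 0) = (q0, 0, R) → 110[q0]11
Step 4: δ(q0, 1) = (q0, 1, R) → 1101[q0]1

State sequence: q0 → q0 → q0 → q0 → q0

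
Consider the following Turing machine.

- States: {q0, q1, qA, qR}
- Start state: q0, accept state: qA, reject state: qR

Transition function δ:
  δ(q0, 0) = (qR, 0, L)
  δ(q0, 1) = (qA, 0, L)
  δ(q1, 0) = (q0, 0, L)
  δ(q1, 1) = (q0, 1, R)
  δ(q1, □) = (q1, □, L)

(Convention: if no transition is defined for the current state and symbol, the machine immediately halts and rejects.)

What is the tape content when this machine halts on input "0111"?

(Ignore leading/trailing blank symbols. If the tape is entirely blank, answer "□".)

Execution trace:
Initial: [q0]0111
Step 1: δ(q0, 0) = (qR, 0, L) → [qR]□0111

The machine reaches the reject state qR and halts.

Final tape (ignoring leading/trailing blanks): 0111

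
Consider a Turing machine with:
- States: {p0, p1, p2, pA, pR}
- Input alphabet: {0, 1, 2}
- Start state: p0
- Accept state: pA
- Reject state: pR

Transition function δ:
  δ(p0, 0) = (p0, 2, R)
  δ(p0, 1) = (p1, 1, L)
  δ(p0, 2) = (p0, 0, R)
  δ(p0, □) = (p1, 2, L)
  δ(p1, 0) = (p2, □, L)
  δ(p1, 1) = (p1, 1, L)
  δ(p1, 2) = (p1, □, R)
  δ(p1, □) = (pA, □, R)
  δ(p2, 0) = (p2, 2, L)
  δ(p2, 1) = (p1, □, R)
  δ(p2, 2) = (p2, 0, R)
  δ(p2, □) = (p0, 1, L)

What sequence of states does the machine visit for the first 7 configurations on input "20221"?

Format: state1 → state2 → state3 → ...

Execution trace:
Initial: [p0]20221
Step 1: δ(p0, 2) = (p0, 0, R) → 0[p0]0221
Step 2: δ(p0, 0) = (p0, 2, R) → 02[p0]221
Step 3: δ(p0, 2) = (p0, 0, R) → 020[p0]21
Step 4: δ(p0, 2) = (p0, 0, R) → 0200[p0]1
Step 5: δ(p0, 1) = (p1, 1, L) → 020[p1]01
Step 6: δ(p1, 0) = (p2, □, L) → 02[p2]0□1

State sequence: p0 → p0 → p0 → p0 → p0 → p1 → p2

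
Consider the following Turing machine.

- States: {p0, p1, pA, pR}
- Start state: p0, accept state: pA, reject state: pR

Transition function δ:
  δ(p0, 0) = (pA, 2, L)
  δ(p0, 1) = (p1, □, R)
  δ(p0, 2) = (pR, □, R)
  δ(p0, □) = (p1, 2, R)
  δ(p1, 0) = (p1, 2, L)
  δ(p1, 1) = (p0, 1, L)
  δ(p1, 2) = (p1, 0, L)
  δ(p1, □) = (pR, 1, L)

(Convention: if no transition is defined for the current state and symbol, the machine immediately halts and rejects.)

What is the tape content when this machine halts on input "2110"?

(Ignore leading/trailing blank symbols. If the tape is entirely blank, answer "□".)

Execution trace:
Initial: [p0]2110
Step 1: δ(p0, 2) = (pR, □, R) → □[pR]110

The machine reaches the reject state pR and halts.

Final tape (ignoring leading/trailing blanks): 110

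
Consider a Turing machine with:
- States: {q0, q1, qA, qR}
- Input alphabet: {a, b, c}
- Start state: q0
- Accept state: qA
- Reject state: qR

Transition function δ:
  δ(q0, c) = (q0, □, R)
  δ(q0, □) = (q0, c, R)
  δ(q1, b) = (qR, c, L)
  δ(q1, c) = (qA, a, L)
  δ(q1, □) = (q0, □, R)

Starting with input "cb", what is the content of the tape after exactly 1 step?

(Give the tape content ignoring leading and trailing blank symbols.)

Execution trace:
Initial: [q0]cb
Step 1: δ(q0, c) = (q0, □, R) → □[q0]b

No transition is defined for δ(q0, b). By convention the machine halts and rejects.

After 1 step, the tape (ignoring leading/trailing blanks) is: b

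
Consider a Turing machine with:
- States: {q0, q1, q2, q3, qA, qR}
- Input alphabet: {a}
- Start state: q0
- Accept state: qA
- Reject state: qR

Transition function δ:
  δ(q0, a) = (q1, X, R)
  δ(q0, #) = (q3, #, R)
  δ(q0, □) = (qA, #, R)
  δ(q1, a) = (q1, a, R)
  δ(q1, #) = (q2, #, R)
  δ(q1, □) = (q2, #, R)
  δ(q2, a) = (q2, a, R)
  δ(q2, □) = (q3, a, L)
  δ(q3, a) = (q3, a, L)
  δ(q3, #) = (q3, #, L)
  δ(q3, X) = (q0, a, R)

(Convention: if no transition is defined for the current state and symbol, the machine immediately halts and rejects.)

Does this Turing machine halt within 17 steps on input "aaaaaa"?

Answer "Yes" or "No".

Execution trace:
Initial: [q0]aaaaaa
Step 1: δ(q0, a) = (q1, X, R) → X[q1]aaaaa
Step 2: δ(q1, a) = (q1, a, R) → Xa[q1]aaaa
Step 3: δ(q1, a) = (q1, a, R) → Xaa[q1]aaa
Step 4: δ(q1, a) = (q1, a, R) → Xaaa[q1]aa
Step 5: δ(q1, a) = (q1, a, R) → Xaaaa[q1]a
Step 6: δ(q1, a) = (q1, a, R) → Xaaaaa[q1]□
Step 7: δ(q1, □) = (q2, #, R) → Xaaaaa#[q2]□
Step 8: δ(q2, □) = (q3, a, L) → Xaaaaa[q3]#a
Step 9: δ(q3, #) = (q3, #, L) → Xaaaa[q3]a#a
Step 10: δ(q3, a) = (q3, a, L) → Xaaa[q3]aa#a
Step 11: δ(q3, a) = (q3, a, L) → Xaa[q3]aaa#a
Step 12: δ(q3, a) = (q3, a, L) → Xa[q3]aaaa#a
Step 13: δ(q3, a) = (q3, a, L) → X[q3]aaaaa#a
Step 14: δ(q3, a) = (q3, a, L) → [q3]Xaaaaa#a
Step 15: δ(q3, X) = (q0, a, R) → a[q0]aaaaa#a
Step 16: δ(q0, a) = (q1, X, R) → aX[q1]aaaa#a
Step 17: δ(q1, a) = (q1, a, R) → aXa[q1]aaa#a

The machine has not reached a halting state after 17 steps.
The machine did not halt within the 17-step bound.

Answer: No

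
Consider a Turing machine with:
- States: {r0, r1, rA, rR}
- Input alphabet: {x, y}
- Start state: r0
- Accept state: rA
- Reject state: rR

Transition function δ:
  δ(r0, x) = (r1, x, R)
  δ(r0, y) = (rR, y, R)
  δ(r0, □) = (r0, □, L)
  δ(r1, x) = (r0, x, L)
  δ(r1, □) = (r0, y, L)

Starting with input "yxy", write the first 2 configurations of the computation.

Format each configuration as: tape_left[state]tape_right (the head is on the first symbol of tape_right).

Transitions applied:
Step 1: δ(r0, y) = (rR, y, R)

The first 2 configurations are:
[r0]yxy ⊢ y[rR]xy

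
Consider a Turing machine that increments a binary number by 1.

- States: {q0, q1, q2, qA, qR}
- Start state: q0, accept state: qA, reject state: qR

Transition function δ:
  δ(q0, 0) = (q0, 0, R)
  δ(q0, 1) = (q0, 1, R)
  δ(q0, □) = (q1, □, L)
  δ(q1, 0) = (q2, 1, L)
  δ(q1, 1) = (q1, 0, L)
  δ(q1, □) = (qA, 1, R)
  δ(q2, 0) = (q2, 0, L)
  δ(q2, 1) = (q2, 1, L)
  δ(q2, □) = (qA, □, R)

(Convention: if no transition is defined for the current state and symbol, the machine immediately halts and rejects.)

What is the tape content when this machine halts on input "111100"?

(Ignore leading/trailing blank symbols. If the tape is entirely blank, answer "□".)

Execution trace:
Initial: [q0]111100
Step 1: δ(q0, 1) = (q0, 1, R) → 1[q0]11100
Step 2: δ(q0, 1) = (q0, 1, R) → 11[q0]1100
Step 3: δ(q0, 1) = (q0, 1, R) → 111[q0]100
Step 4: δ(q0, 1) = (q0, 1, R) → 1111[q0]00
Step 5: δ(q0, 0) = (q0, 0, R) → 11110[q0]0
Step 6: δ(q0, 0) = (q0, 0, R) → 111100[q0]□
Step 7: δ(q0, □) = (q1, □, L) → 11110[q1]0□
Step 8: δ(q1, 0) = (q2, 1, L) → 1111[q2]01□
Step 9: δ(q2, 0) = (q2, 0, L) → 111[q2]101□
Step 10: δ(q2, 1) = (q2, 1, L) → 11[q2]1101□
Step 11: δ(q2, 1) = (q2, 1, L) → 1[q2]11101□
Step 12: δ(q2, 1) = (q2, 1, L) → [q2]111101□
Step 13: δ(q2, 1) = (q2, 1, L) → [q2]□111101□
Step 14: δ(q2, □) = (qA, □, R) → □[qA]111101□

The machine reaches the accept state qA and halts.

Final tape (ignoring leading/trailing blanks): 111101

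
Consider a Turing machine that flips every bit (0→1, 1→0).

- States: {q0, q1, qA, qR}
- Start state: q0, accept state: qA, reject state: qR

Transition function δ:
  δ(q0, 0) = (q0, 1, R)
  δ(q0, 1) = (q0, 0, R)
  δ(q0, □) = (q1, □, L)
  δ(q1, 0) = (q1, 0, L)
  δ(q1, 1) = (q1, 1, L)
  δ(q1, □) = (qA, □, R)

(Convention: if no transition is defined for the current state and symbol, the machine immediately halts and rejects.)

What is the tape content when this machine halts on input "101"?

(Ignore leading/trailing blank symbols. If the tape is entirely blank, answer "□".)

Execution trace:
Initial: [q0]101
Step 1: δ(q0, 1) = (q0, 0, R) → 0[q0]01
Step 2: δ(q0, 0) = (q0, 1, R) → 01[q0]1
Step 3: δ(q0, 1) = (q0, 0, R) → 010[q0]□
Step 4: δ(q0, □) = (q1, □, L) → 01[q1]0□
Step 5: δ(q1, 0) = (q1, 0, L) → 0[q1]10□
Step 6: δ(q1, 1) = (q1, 1, L) → [q1]010□
Step 7: δ(q1, 0) = (q1, 0, L) → [q1]□010□
Step 8: δ(q1, □) = (qA, □, R) → □[qA]010□

The machine reaches the accept state qA and halts.

Final tape (ignoring leading/trailing blanks): 010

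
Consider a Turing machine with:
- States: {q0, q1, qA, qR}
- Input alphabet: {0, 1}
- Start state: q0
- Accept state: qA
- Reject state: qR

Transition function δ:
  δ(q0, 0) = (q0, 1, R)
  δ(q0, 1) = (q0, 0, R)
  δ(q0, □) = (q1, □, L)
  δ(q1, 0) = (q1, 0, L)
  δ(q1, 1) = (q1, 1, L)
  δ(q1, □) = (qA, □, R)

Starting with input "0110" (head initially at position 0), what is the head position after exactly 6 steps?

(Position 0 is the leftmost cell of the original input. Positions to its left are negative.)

Execution trace (head position shown):
Step 0: [q0]0110  (head at position 0)
Step 1: move right → 1[q0]110  (head at position 1)
Step 2: move right → 10[q0]10  (head at position 2)
Step 3: move right → 100[q0]0  (head at position 3)
Step 4: move right → 1001[q0]□  (head at position 4)
Step 5: move left → 100[q1]1□  (head at position 3)
Step 6: move left → 10[q1]01□  (head at position 2)

After 6 steps, the head is at position 2.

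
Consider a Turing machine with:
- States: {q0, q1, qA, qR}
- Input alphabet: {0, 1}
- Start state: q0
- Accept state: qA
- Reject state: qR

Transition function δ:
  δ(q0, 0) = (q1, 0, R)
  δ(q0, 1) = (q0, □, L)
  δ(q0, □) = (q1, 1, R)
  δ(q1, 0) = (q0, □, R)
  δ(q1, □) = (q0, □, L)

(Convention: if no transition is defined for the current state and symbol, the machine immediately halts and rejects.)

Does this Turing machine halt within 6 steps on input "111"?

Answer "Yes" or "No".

Execution trace:
Initial: [q0]111
Step 1: δ(q0, 1) = (q0, □, L) → [q0]□□11
Step 2: δ(q0, □) = (q1, 1, R) → 1[q1]□11
Step 3: δ(q1, □) = (q0, □, L) → [q0]1□11
Step 4: δ(q0, 1) = (q0, □, L) → [q0]□□□11
Step 5: δ(q0, □) = (q1, 1, R) → 1[q1]□□11
Step 6: δ(q1, □) = (q0, □, L) → [q0]1□□11

The machine has not reached a halting state after 6 steps.
The machine did not halt within the 6-step bound.

Answer: No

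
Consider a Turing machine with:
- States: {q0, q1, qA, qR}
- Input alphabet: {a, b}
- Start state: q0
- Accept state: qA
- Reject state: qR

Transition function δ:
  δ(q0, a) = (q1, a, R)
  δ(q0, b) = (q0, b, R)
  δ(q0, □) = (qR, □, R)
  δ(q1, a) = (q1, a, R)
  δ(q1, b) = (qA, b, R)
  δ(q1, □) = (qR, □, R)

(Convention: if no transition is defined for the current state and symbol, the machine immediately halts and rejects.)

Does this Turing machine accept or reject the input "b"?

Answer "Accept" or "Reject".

Execution trace:
Initial: [q0]b
Step 1: δ(q0, b) = (q0, b, R) → b[q0]□
Step 2: δ(q0, □) = (qR, □, R) → b□[qR]□

The machine reaches the reject state qR and halts.

Answer: Reject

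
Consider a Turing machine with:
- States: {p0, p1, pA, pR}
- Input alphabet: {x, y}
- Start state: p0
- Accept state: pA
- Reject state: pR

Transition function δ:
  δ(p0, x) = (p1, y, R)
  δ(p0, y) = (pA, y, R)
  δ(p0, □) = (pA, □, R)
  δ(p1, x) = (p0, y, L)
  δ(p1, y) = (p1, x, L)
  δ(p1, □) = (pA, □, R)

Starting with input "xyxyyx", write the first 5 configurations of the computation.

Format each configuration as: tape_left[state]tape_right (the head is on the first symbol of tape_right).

Transitions applied:
Step 1: δ(p0, x) = (p1, y, R)
Step 2: δ(p1, y) = (p1, x, L)
Step 3: δ(p1, y) = (p1, x, L)
Step 4: δ(p1, □) = (pA, □, R)

The first 5 configurations are:
[p0]xyxyyx ⊢ y[p1]yxyyx ⊢ [p1]yxxyyx ⊢ [p1]□xxxyyx ⊢ □[pA]xxxyyx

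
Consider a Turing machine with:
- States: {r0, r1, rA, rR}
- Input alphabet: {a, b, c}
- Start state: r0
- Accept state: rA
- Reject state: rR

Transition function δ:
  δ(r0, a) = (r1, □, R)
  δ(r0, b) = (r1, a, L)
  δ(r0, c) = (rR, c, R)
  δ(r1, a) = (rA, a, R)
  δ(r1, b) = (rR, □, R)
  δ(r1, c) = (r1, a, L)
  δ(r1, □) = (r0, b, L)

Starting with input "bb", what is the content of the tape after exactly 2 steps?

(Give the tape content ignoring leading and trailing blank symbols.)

Execution trace:
Initial: [r0]bb
Step 1: δ(r0, b) = (r1, a, L) → [r1]□ab
Step 2: δ(r1, □) = (r0, b, L) → [r0]□bab

No transition is defined for δ(r0, □). By convention the machine halts and rejects.

After 2 steps, the tape (ignoring leading/trailing blanks) is: bab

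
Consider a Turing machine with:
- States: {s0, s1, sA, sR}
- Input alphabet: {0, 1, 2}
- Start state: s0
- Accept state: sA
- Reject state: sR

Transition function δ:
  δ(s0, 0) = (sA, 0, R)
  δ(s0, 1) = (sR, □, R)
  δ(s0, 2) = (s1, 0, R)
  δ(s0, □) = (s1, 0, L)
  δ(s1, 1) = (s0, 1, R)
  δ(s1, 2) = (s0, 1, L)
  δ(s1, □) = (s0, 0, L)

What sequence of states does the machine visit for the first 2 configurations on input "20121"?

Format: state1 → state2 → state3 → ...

Execution trace:
Initial: [s0]20121
Step 1: δ(s0, 2) = (s1, 0, R) → 0[s1]0121

No transition is defined for δ(s1, 0). By convention the machine halts and rejects.

State sequence: s0 → s1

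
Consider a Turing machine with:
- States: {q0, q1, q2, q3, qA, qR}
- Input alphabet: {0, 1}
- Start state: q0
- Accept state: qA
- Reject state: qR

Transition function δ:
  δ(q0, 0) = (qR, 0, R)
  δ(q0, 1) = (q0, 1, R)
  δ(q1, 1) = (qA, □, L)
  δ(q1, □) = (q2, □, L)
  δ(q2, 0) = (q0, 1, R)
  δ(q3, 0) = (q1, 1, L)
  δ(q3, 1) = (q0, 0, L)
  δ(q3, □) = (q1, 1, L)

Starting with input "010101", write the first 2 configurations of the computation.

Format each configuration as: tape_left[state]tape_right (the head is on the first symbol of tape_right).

Transitions applied:
Step 1: δ(q0, 0) = (qR, 0, R)

The first 2 configurations are:
[q0]010101 ⊢ 0[qR]10101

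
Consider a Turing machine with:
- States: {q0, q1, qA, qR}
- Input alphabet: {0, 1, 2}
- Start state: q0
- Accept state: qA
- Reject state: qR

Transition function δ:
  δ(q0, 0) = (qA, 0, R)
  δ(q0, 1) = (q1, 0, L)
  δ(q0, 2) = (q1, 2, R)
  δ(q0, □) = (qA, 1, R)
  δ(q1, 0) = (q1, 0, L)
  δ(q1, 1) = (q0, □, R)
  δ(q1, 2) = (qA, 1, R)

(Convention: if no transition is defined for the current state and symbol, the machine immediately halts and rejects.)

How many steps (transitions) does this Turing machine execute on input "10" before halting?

Execution trace:
Initial: [q0]10
Step 1: δ(q0, 1) = (q1, 0, L) → [q1]□00

No transition is defined for δ(q1, □). By convention the machine halts and rejects.

The machine executed 1 step before halting.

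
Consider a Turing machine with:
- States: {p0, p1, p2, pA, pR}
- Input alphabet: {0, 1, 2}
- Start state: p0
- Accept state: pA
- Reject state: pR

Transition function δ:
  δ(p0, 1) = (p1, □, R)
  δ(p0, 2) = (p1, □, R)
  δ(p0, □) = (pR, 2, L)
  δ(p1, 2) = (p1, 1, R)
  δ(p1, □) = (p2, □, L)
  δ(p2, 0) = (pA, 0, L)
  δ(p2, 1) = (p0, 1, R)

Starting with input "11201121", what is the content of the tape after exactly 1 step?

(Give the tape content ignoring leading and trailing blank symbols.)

Execution trace:
Initial: [p0]11201121
Step 1: δ(p0, 1) = (p1, □, R) → □[p1]1201121

No transition is defined for δ(p1, 1). By convention the machine halts and rejects.

After 1 step, the tape (ignoring leading/trailing blanks) is: 1201121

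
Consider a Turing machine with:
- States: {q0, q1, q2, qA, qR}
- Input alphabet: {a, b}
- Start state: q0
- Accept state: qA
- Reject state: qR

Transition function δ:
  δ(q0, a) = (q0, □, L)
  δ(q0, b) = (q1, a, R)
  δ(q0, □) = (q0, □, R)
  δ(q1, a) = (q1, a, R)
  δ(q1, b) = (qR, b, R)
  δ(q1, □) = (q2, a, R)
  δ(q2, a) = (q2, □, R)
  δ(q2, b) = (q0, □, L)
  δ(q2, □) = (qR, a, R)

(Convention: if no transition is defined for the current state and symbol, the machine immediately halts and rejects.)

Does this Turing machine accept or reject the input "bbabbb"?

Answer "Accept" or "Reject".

Execution trace:
Initial: [q0]bbabbb
Step 1: δ(q0, b) = (q1, a, R) → a[q1]babbb
Step 2: δ(q1, b) = (qR, b, R) → ab[qR]abbb

The machine reaches the reject state qR and halts.

Answer: Reject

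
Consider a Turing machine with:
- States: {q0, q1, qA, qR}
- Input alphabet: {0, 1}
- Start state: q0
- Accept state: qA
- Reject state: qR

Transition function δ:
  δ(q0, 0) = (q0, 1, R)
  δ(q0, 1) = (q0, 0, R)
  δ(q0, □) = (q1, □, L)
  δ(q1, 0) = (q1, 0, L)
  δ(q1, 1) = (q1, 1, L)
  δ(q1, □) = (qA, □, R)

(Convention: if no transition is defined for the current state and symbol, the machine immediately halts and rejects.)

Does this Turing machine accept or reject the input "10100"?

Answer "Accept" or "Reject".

Execution trace:
Initial: [q0]10100
Step 1: δ(q0, 1) = (q0, 0, R) → 0[q0]0100
Step 2: δ(q0, 0) = (q0, 1, R) → 01[q0]100
Step 3: δ(q0, 1) = (q0, 0, R) → 010[q0]00
Step 4: δ(q0, 0) = (q0, 1, R) → 0101[q0]0
Step 5: δ(q0, 0) = (q0, 1, R) → 01011[q0]□
Step 6: δ(q0, □) = (q1, □, L) → 0101[q1]1□
Step 7: δ(q1, 1) = (q1, 1, L) → 010[q1]11□
Step 8: δ(q1, 1) = (q1, 1, L) → 01[q1]011□
Step 9: δ(q1, 0) = (q1, 0, L) → 0[q1]1011□
Step 10: δ(q1, 1) = (q1, 1, L) → [q1]01011□
Step 11: δ(q1, 0) = (q1, 0, L) → [q1]□01011□
Step 12: δ(q1, □) = (qA, □, R) → □[qA]01011□

The machine reaches the accept state qA and halts.

Answer: Accept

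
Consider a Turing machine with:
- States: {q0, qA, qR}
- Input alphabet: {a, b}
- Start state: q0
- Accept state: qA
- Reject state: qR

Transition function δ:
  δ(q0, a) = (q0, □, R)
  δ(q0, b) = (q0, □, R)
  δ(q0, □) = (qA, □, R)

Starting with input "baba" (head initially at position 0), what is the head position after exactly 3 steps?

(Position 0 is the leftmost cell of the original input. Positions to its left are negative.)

Execution trace (head position shown):
Step 0: [q0]baba  (head at position 0)
Step 1: move right → □[q0]aba  (head at position 1)
Step 2: move right → □□[q0]ba  (head at position 2)
Step 3: move right → □□□[q0]a  (head at position 3)

After 3 steps, the head is at position 3.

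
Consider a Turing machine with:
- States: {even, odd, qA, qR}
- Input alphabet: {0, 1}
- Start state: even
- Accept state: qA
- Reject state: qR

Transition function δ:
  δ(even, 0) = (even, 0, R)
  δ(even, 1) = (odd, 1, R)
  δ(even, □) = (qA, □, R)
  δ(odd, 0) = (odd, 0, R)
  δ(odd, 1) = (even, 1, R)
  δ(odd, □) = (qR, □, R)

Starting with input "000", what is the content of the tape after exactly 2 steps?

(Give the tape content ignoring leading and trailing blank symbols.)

Execution trace:
Initial: [even]000
Step 1: δ(even, 0) = (even, 0, R) → 0[even]00
Step 2: δ(even, 0) = (even, 0, R) → 00[even]0

After 2 steps, the tape (ignoring leading/trailing blanks) is: 000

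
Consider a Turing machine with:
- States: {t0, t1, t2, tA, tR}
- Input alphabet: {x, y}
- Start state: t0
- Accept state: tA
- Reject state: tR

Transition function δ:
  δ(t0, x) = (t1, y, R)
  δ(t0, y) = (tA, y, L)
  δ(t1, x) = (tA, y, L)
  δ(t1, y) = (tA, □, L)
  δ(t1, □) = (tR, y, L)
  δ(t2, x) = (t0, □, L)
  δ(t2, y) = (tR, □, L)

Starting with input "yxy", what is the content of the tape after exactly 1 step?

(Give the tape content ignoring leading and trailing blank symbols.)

Execution trace:
Initial: [t0]yxy
Step 1: δ(t0, y) = (tA, y, L) → [tA]□yxy

The machine reaches the accept state tA and halts.

After 1 step, the tape (ignoring leading/trailing blanks) is: yxy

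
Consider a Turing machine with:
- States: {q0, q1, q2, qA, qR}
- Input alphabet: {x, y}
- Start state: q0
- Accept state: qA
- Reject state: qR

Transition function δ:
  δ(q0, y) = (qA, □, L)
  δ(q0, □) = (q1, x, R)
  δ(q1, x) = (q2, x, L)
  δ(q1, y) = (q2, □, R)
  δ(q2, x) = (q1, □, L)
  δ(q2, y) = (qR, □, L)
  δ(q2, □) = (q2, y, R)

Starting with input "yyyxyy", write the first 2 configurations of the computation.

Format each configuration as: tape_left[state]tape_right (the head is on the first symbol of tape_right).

Transitions applied:
Step 1: δ(q0, y) = (qA, □, L)

The first 2 configurations are:
[q0]yyyxyy ⊢ [qA]□□yyxyy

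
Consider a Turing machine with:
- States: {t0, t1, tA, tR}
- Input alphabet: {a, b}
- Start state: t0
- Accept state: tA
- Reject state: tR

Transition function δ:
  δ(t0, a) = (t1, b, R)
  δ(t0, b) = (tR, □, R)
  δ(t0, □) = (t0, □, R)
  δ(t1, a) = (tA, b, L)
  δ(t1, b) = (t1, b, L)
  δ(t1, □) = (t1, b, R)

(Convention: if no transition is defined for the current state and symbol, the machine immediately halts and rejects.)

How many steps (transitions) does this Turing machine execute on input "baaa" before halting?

Execution trace:
Initial: [t0]baaa
Step 1: δ(t0, b) = (tR, □, R) → □[tR]aaa

The machine reaches the reject state tR and halts.

The machine executed 1 step before halting.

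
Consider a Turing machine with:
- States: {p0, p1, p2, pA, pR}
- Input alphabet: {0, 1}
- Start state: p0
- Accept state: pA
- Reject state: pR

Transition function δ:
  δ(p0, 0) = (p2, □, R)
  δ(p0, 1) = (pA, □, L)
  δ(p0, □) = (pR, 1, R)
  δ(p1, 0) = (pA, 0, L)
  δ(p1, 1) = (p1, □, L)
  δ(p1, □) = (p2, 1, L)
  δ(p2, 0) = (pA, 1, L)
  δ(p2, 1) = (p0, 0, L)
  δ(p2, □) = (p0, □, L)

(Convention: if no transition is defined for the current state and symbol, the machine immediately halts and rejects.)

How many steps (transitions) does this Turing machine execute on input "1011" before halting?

Execution trace:
Initial: [p0]1011
Step 1: δ(p0, 1) = (pA, □, L) → [pA]□□011

The machine reaches the accept state pA and halts.

The machine executed 1 step before halting.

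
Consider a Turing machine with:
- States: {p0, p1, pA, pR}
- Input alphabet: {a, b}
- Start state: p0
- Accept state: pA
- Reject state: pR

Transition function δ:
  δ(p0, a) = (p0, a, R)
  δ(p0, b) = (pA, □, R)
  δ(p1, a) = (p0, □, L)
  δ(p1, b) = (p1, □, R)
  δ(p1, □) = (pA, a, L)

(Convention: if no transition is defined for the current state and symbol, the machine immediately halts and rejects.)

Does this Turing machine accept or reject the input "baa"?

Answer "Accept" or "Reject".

Execution trace:
Initial: [p0]baa
Step 1: δ(p0, b) = (pA, □, R) → □[pA]aa

The machine reaches the accept state pA and halts.

Answer: Accept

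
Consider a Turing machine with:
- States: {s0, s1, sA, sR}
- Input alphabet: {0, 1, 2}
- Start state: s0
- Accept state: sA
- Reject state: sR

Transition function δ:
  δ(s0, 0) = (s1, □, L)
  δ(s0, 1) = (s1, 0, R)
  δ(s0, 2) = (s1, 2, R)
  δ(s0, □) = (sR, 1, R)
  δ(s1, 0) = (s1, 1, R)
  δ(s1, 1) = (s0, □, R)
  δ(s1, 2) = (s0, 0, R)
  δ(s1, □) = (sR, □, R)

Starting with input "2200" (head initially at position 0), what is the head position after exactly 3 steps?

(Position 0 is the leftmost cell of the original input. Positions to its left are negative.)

Execution trace (head position shown):
Step 0: [s0]2200  (head at position 0)
Step 1: move right → 2[s1]200  (head at position 1)
Step 2: move right → 20[s0]00  (head at position 2)
Step 3: move left → 2[s1]0□0  (head at position 1)

After 3 steps, the head is at position 1.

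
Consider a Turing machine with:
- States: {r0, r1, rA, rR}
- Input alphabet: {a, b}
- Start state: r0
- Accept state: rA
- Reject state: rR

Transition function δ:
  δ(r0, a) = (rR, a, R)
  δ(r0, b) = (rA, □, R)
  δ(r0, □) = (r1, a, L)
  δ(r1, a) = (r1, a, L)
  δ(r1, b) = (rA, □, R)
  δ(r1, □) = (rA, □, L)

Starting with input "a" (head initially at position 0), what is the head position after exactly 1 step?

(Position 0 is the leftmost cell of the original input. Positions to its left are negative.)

Execution trace (head position shown):
Step 0: [r0]a  (head at position 0)
Step 1: move right → a[rR]□  (head at position 1)

After 1 step, the head is at position 1.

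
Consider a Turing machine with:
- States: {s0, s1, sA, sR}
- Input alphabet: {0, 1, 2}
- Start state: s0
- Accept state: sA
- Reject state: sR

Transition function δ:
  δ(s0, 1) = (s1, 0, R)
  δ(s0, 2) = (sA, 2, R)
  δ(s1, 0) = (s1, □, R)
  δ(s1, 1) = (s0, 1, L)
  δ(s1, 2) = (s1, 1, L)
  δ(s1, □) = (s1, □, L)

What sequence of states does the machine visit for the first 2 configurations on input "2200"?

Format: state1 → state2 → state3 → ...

Execution trace:
Initial: [s0]2200
Step 1: δ(s0, 2) = (sA, 2, R) → 2[sA]200

The machine reaches the accept state sA and halts.

State sequence: s0 → sA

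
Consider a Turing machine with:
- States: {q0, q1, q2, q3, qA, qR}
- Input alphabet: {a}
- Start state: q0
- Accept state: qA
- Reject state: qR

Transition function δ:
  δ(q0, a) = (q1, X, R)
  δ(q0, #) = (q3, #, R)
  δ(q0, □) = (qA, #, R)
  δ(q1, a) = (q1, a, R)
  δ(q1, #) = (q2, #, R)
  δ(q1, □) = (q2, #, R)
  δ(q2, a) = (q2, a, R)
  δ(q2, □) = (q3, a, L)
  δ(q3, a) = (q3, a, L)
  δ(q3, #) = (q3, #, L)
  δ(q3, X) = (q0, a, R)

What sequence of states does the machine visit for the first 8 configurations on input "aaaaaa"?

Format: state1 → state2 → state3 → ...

Execution trace:
Initial: [q0]aaaaaa
Step 1: δ(q0, a) = (q1, X, R) → X[q1]aaaaa
Step 2: δ(q1, a) = (q1, a, R) → Xa[q1]aaaa
Step 3: δ(q1, a) = (q1, a, R) → Xaa[q1]aaa
Step 4: δ(q1, a) = (q1, a, R) → Xaaa[q1]aa
Step 5: δ(q1, a) = (q1, a, R) → Xaaaa[q1]a
Step 6: δ(q1, a) = (q1, a, R) → Xaaaaa[q1]□
Step 7: δ(q1, □) = (q2, #, R) → Xaaaaa#[q2]□

State sequence: q0 → q1 → q1 → q1 → q1 → q1 → q1 → q2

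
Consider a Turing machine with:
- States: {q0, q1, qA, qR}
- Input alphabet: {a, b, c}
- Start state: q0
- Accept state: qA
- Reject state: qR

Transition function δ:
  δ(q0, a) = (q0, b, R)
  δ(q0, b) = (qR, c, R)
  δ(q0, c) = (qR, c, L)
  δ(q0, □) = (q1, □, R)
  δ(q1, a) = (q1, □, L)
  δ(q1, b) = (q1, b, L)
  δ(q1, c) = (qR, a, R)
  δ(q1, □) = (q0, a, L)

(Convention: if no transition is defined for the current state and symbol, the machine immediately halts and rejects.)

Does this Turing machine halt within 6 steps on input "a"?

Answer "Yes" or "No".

Execution trace:
Initial: [q0]a
Step 1: δ(q0, a) = (q0, b, R) → b[q0]□
Step 2: δ(q0, □) = (q1, □, R) → b□[q1]□
Step 3: δ(q1, □) = (q0, a, L) → b[q0]□a
Step 4: δ(q0, □) = (q1, □, R) → b□[q1]a
Step 5: δ(q1, a) = (q1, □, L) → b[q1]□□
Step 6: δ(q1, □) = (q0, a, L) → [q0]ba□

The machine has not reached a halting state after 6 steps.
The machine did not halt within the 6-step bound.

Answer: No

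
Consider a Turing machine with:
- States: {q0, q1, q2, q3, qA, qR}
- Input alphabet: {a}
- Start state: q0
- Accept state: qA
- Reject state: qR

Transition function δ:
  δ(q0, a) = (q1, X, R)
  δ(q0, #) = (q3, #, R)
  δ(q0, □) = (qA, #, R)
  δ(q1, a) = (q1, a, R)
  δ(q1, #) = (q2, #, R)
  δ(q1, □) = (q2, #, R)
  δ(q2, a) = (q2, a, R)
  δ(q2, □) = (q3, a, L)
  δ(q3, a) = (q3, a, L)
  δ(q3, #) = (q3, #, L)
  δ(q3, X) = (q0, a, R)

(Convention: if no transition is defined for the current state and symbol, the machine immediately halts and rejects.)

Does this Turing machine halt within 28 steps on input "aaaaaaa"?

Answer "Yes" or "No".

Execution trace:
Initial: [q0]aaaaaaa
Step 1: δ(q0, a) = (q1, X, R) → X[q1]aaaaaa
Step 2: δ(q1, a) = (q1, a, R) → Xa[q1]aaaaa
Step 3: δ(q1, a) = (q1, a, R) → Xaa[q1]aaaa
Step 4: δ(q1, a) = (q1, a, R) → Xaaa[q1]aaa
Step 5: δ(q1, a) = (q1, a, R) → Xaaaa[q1]aa
Step 6: δ(q1, a) = (q1, a, R) → Xaaaaa[q1]a
Step 7: δ(q1, a) = (q1, a, R) → Xaaaaaa[q1]□
Step 8: δ(q1, □) = (q2, #, R) → Xaaaaaa#[q2]□
Step 9: δ(q2, □) = (q3, a, L) → Xaaaaaa[q3]#a
Step 10: δ(q3, #) = (q3, #, L) → Xaaaaa[q3]a#a
Step 11: δ(q3, a) = (q3, a, L) → Xaaaa[q3]aa#a
Step 12: δ(q3, a) = (q3, a, L) → Xaaa[q3]aaa#a
Step 13: δ(q3, a) = (q3, a, L) → Xaa[q3]aaaa#a
Step 14: δ(q3, a) = (q3, a, L) → Xa[q3]aaaaa#a
Step 15: δ(q3, a) = (q3, a, L) → X[q3]aaaaaa#a
Step 16: δ(q3, a) = (q3, a, L) → [q3]Xaaaaaa#a
Step 17: δ(q3, X) = (q0, a, R) → a[q0]aaaaaa#a
Step 18: δ(q0, a) = (q1, X, R) → aX[q1]aaaaa#a
Step 19: δ(q1, a) = (q1, a, R) → aXa[q1]aaaa#a
Step 20: δ(q1, a) = (q1, a, R) → aXaa[q1]aaa#a
Step 21: δ(q1, a) = (q1, a, R) → aXaaa[q1]aa#a
Step 22: δ(q1, a) = (q1, a, R) → aXaaaa[q1]a#a
Step 23: δ(q1, a) = (q1, a, R) → aXaaaaa[q1]#a
Step 24: δ(q1, #) = (q2, #, R) → aXaaaaa#[q2]a
Step 25: δ(q2, a) = (q2, a, R) → aXaaaaa#a[q2]□
Step 26: δ(q2, □) = (q3, a, L) → aXaaaaa#[q3]aa
Step 27: δ(q3, a) = (q3, a, L) → aXaaaaa[q3]#aa
Step 28: δ(q3, #) = (q3, #, L) → aXaaaa[q3]a#aa

The machine has not reached a halting state after 28 steps.
The machine did not halt within the 28-step bound.

Answer: No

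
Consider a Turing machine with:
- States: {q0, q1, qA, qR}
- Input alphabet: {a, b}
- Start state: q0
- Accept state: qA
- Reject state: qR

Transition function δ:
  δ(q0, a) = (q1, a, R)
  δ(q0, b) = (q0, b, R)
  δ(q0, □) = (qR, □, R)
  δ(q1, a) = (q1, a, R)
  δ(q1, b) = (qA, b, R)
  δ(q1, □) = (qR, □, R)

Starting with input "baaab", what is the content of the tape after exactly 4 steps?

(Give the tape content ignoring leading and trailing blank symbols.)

Execution trace:
Initial: [q0]baaab
Step 1: δ(q0, b) = (q0, b, R) → b[q0]aaab
Step 2: δ(q0, a) = (q1, a, R) → ba[q1]aab
Step 3: δ(q1, a) = (q1, a, R) → baa[q1]ab
Step 4: δ(q1, a) = (q1, a, R) → baaa[q1]b

After 4 steps, the tape (ignoring leading/trailing blanks) is: baaab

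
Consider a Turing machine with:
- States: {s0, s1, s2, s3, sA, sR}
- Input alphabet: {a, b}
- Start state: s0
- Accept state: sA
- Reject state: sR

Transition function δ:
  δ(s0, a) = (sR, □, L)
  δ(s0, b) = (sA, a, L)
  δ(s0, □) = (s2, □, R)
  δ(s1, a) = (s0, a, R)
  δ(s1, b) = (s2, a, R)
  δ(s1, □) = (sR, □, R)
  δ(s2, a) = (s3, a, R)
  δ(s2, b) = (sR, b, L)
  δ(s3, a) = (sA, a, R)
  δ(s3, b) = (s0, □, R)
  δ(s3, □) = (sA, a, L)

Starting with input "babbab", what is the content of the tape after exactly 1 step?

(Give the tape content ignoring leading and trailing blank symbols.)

Execution trace:
Initial: [s0]babbab
Step 1: δ(s0, b) = (sA, a, L) → [sA]□aabbab

The machine reaches the accept state sA and halts.

After 1 step, the tape (ignoring leading/trailing blanks) is: aabbab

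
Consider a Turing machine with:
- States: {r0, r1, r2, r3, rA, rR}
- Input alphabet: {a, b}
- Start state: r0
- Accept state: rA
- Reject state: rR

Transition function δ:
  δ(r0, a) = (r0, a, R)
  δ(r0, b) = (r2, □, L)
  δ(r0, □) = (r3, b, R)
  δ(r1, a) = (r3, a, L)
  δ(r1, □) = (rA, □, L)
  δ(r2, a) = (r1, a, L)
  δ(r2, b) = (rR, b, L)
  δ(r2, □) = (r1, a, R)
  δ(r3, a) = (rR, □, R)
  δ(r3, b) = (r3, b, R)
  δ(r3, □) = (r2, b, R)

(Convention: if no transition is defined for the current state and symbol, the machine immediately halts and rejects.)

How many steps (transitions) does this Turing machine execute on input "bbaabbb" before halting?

Execution trace:
Initial: [r0]bbaabbb
Step 1: δ(r0, b) = (r2, □, L) → [r2]□□baabbb
Step 2: δ(r2, □) = (r1, a, R) → a[r1]□baabbb
Step 3: δ(r1, □) = (rA, □, L) → [rA]a□baabbb

The machine reaches the accept state rA and halts.

The machine executed 3 steps before halting.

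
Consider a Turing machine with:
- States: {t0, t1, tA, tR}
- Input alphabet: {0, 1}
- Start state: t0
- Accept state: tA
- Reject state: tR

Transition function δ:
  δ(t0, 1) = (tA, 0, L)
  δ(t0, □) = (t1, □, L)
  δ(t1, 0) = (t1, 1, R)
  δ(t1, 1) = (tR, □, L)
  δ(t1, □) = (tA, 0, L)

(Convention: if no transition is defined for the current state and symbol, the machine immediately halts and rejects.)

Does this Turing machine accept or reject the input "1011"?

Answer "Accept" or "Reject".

Execution trace:
Initial: [t0]1011
Step 1: δ(t0, 1) = (tA, 0, L) → [tA]□0011

The machine reaches the accept state tA and halts.

Answer: Accept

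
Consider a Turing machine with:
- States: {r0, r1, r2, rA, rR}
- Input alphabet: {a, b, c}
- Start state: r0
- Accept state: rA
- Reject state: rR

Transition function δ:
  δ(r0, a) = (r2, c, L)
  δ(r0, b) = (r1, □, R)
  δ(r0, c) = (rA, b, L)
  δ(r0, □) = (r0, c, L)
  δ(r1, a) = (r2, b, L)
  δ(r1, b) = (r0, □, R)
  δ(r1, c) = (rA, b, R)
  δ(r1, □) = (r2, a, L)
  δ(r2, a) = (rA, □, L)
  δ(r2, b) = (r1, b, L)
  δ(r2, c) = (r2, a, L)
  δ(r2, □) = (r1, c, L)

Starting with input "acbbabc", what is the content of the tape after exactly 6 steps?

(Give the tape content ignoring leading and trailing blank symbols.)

Execution trace:
Initial: [r0]acbbabc
Step 1: δ(r0, a) = (r2, c, L) → [r2]□ccbbabc
Step 2: δ(r2, □) = (r1, c, L) → [r1]□cccbbabc
Step 3: δ(r1, □) = (r2, a, L) → [r2]□acccbbabc
Step 4: δ(r2, □) = (r1, c, L) → [r1]□cacccbbabc
Step 5: δ(r1, □) = (r2, a, L) → [r2]□acacccbbabc
Step 6: δ(r2, □) = (r1, c, L) → [r1]□cacacccbbabc

After 6 steps, the tape (ignoring leading/trailing blanks) is: cacacccbbabc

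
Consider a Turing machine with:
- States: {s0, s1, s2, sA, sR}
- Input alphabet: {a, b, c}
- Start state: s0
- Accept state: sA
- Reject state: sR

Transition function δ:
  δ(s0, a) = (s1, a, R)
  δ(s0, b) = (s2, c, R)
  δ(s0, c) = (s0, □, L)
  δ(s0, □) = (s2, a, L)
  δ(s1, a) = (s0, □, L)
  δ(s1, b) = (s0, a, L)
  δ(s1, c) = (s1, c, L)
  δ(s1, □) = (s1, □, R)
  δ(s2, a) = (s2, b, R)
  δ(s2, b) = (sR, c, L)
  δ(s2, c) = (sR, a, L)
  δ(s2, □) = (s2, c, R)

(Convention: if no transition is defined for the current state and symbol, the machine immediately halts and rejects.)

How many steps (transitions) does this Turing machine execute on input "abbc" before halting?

Execution trace:
Initial: [s0]abbc
Step 1: δ(s0, a) = (s1, a, R) → a[s1]bbc
Step 2: δ(s1, b) = (s0, a, L) → [s0]aabc
Step 3: δ(s0, a) = (s1, a, R) → a[s1]abc
Step 4: δ(s1, a) = (s0, □, L) → [s0]a□bc
Step 5: δ(s0, a) = (s1, a, R) → a[s1]□bc
Step 6: δ(s1, □) = (s1, □, R) → a□[s1]bc
Step 7: δ(s1, b) = (s0, a, L) → a[s0]□ac
Step 8: δ(s0, □) = (s2, a, L) → [s2]aaac
Step 9: δ(s2, a) = (s2, b, R) → b[s2]aac
Step 10: δ(s2, a) = (s2, b, R) → bb[s2]ac
Step 11: δ(s2, a) = (s2, b, R) → bbb[s2]c
Step 12: δ(s2, c) = (sR, a, L) → bb[sR]ba

The machine reaches the reject state sR and halts.

The machine executed 12 steps before halting.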